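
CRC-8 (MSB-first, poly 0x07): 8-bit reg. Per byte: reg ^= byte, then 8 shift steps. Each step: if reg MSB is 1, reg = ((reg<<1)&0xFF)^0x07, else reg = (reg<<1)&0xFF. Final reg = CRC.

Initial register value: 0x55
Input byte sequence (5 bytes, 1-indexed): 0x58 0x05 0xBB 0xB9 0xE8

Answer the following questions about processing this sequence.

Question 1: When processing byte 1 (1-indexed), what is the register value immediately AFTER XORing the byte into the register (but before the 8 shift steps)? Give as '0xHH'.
Answer: 0x0D

Derivation:
Register before byte 1: 0x55
Byte 1: 0x58
0x55 XOR 0x58 = 0x0D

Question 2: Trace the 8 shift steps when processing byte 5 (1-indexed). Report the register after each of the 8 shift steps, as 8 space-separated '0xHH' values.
After byte 1 (0x58): reg=0x23
After byte 2 (0x05): reg=0xF2
After byte 3 (0xBB): reg=0xF8
After byte 4 (0xB9): reg=0xC0
Register before byte 5: 0xC0
After XOR with byte 0xE8: 0x28

Answer: 0x50 0xA0 0x47 0x8E 0x1B 0x36 0x6C 0xD8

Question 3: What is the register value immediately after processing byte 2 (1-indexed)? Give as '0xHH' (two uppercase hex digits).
Answer: 0xF2

Derivation:
After byte 1 (0x58): reg=0x23
After byte 2 (0x05): reg=0xF2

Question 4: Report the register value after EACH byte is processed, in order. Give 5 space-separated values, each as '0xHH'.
0x23 0xF2 0xF8 0xC0 0xD8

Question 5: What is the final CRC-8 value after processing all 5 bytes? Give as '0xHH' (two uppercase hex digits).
Answer: 0xD8

Derivation:
After byte 1 (0x58): reg=0x23
After byte 2 (0x05): reg=0xF2
After byte 3 (0xBB): reg=0xF8
After byte 4 (0xB9): reg=0xC0
After byte 5 (0xE8): reg=0xD8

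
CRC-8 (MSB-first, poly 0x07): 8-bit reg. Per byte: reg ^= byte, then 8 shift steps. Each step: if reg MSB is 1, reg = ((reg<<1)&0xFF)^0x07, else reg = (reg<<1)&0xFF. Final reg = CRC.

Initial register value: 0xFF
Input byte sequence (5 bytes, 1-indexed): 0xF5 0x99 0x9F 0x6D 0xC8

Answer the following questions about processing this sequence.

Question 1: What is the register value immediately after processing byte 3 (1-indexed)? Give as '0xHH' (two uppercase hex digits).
Answer: 0x0F

Derivation:
After byte 1 (0xF5): reg=0x36
After byte 2 (0x99): reg=0x44
After byte 3 (0x9F): reg=0x0F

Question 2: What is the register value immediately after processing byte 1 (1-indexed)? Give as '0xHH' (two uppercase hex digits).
Answer: 0x36

Derivation:
After byte 1 (0xF5): reg=0x36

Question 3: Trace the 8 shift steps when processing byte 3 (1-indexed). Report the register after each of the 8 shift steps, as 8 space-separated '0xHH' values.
Answer: 0xB1 0x65 0xCA 0x93 0x21 0x42 0x84 0x0F

Derivation:
After byte 1 (0xF5): reg=0x36
After byte 2 (0x99): reg=0x44
Register before byte 3: 0x44
After XOR with byte 0x9F: 0xDB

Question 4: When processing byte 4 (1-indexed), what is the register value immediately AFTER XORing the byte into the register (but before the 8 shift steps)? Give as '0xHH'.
Answer: 0x62

Derivation:
Register before byte 4: 0x0F
Byte 4: 0x6D
0x0F XOR 0x6D = 0x62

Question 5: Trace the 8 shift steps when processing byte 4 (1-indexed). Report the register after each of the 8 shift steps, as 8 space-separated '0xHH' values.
After byte 1 (0xF5): reg=0x36
After byte 2 (0x99): reg=0x44
After byte 3 (0x9F): reg=0x0F
Register before byte 4: 0x0F
After XOR with byte 0x6D: 0x62

Answer: 0xC4 0x8F 0x19 0x32 0x64 0xC8 0x97 0x29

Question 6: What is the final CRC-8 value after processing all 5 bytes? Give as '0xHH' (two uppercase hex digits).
After byte 1 (0xF5): reg=0x36
After byte 2 (0x99): reg=0x44
After byte 3 (0x9F): reg=0x0F
After byte 4 (0x6D): reg=0x29
After byte 5 (0xC8): reg=0xA9

Answer: 0xA9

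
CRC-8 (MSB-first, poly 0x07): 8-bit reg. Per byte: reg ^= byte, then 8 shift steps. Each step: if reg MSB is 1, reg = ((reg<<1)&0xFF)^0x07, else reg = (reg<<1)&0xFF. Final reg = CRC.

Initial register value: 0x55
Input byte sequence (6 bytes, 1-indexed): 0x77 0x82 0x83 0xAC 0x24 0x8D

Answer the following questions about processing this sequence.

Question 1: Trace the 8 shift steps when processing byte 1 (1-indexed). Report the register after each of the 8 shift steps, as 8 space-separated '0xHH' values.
Register before byte 1: 0x55
After XOR with byte 0x77: 0x22

Answer: 0x44 0x88 0x17 0x2E 0x5C 0xB8 0x77 0xEE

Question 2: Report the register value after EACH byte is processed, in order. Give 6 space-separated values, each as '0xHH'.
0xEE 0x03 0x89 0xFB 0x13 0xD3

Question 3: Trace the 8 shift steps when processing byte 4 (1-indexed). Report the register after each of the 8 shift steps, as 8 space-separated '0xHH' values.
After byte 1 (0x77): reg=0xEE
After byte 2 (0x82): reg=0x03
After byte 3 (0x83): reg=0x89
Register before byte 4: 0x89
After XOR with byte 0xAC: 0x25

Answer: 0x4A 0x94 0x2F 0x5E 0xBC 0x7F 0xFE 0xFB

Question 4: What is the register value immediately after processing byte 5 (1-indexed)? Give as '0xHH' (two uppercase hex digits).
Answer: 0x13

Derivation:
After byte 1 (0x77): reg=0xEE
After byte 2 (0x82): reg=0x03
After byte 3 (0x83): reg=0x89
After byte 4 (0xAC): reg=0xFB
After byte 5 (0x24): reg=0x13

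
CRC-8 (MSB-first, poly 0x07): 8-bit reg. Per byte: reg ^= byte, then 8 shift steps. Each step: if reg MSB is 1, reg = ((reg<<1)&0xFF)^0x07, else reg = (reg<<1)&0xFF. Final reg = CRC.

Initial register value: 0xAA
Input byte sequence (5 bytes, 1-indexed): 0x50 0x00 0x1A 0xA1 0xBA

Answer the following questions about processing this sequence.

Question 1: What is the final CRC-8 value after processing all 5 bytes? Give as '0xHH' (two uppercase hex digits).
Answer: 0xD3

Derivation:
After byte 1 (0x50): reg=0xE8
After byte 2 (0x00): reg=0x96
After byte 3 (0x1A): reg=0xAD
After byte 4 (0xA1): reg=0x24
After byte 5 (0xBA): reg=0xD3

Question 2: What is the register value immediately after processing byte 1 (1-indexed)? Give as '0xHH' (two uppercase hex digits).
After byte 1 (0x50): reg=0xE8

Answer: 0xE8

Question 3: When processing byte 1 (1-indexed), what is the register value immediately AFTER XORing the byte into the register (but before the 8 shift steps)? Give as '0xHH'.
Answer: 0xFA

Derivation:
Register before byte 1: 0xAA
Byte 1: 0x50
0xAA XOR 0x50 = 0xFA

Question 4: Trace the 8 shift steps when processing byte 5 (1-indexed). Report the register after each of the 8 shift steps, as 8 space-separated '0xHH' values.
After byte 1 (0x50): reg=0xE8
After byte 2 (0x00): reg=0x96
After byte 3 (0x1A): reg=0xAD
After byte 4 (0xA1): reg=0x24
Register before byte 5: 0x24
After XOR with byte 0xBA: 0x9E

Answer: 0x3B 0x76 0xEC 0xDF 0xB9 0x75 0xEA 0xD3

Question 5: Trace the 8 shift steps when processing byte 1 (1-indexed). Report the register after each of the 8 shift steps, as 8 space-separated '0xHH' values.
Register before byte 1: 0xAA
After XOR with byte 0x50: 0xFA

Answer: 0xF3 0xE1 0xC5 0x8D 0x1D 0x3A 0x74 0xE8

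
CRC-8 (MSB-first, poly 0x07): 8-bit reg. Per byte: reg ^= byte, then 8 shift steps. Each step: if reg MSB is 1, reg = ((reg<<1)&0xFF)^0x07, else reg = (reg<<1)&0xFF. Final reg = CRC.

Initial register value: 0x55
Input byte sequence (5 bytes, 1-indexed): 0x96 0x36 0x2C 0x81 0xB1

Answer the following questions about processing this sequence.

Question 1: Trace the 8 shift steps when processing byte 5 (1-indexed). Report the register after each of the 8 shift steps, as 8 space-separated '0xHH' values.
Answer: 0xC2 0x83 0x01 0x02 0x04 0x08 0x10 0x20

Derivation:
After byte 1 (0x96): reg=0x47
After byte 2 (0x36): reg=0x50
After byte 3 (0x2C): reg=0x73
After byte 4 (0x81): reg=0xD0
Register before byte 5: 0xD0
After XOR with byte 0xB1: 0x61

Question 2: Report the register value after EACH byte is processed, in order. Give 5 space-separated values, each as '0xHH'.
0x47 0x50 0x73 0xD0 0x20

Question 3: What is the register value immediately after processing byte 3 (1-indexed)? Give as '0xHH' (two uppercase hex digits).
Answer: 0x73

Derivation:
After byte 1 (0x96): reg=0x47
After byte 2 (0x36): reg=0x50
After byte 3 (0x2C): reg=0x73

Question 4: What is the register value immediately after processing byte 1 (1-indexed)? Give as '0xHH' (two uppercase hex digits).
After byte 1 (0x96): reg=0x47

Answer: 0x47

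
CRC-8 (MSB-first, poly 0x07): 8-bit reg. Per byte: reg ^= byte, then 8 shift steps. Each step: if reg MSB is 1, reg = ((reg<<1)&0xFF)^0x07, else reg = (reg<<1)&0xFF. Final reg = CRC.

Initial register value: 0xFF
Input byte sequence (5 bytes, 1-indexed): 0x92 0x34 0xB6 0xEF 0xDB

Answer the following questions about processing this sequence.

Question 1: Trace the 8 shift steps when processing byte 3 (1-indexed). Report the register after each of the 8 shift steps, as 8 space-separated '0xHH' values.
Answer: 0x4C 0x98 0x37 0x6E 0xDC 0xBF 0x79 0xF2

Derivation:
After byte 1 (0x92): reg=0x04
After byte 2 (0x34): reg=0x90
Register before byte 3: 0x90
After XOR with byte 0xB6: 0x26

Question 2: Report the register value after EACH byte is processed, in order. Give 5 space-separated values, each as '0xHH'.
0x04 0x90 0xF2 0x53 0xB1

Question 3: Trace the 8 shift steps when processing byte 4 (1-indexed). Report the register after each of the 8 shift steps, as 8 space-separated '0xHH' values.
After byte 1 (0x92): reg=0x04
After byte 2 (0x34): reg=0x90
After byte 3 (0xB6): reg=0xF2
Register before byte 4: 0xF2
After XOR with byte 0xEF: 0x1D

Answer: 0x3A 0x74 0xE8 0xD7 0xA9 0x55 0xAA 0x53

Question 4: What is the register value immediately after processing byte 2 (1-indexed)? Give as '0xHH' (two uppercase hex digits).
Answer: 0x90

Derivation:
After byte 1 (0x92): reg=0x04
After byte 2 (0x34): reg=0x90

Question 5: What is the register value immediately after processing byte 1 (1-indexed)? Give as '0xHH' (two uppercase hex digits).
Answer: 0x04

Derivation:
After byte 1 (0x92): reg=0x04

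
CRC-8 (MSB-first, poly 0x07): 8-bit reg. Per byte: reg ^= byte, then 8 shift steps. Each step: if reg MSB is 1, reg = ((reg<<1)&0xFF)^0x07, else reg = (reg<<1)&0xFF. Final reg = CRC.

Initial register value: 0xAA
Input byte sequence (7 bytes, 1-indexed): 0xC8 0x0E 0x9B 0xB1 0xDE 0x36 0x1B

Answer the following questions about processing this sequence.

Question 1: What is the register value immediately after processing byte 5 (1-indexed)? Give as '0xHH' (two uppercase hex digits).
After byte 1 (0xC8): reg=0x29
After byte 2 (0x0E): reg=0xF5
After byte 3 (0x9B): reg=0x0D
After byte 4 (0xB1): reg=0x3D
After byte 5 (0xDE): reg=0xA7

Answer: 0xA7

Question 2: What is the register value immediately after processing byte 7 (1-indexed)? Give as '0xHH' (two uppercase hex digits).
Answer: 0xB5

Derivation:
After byte 1 (0xC8): reg=0x29
After byte 2 (0x0E): reg=0xF5
After byte 3 (0x9B): reg=0x0D
After byte 4 (0xB1): reg=0x3D
After byte 5 (0xDE): reg=0xA7
After byte 6 (0x36): reg=0xFE
After byte 7 (0x1B): reg=0xB5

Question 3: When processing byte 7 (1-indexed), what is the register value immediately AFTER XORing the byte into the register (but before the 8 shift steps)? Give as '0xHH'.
Answer: 0xE5

Derivation:
Register before byte 7: 0xFE
Byte 7: 0x1B
0xFE XOR 0x1B = 0xE5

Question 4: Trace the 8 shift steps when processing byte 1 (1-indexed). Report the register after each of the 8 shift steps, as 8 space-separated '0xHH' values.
Register before byte 1: 0xAA
After XOR with byte 0xC8: 0x62

Answer: 0xC4 0x8F 0x19 0x32 0x64 0xC8 0x97 0x29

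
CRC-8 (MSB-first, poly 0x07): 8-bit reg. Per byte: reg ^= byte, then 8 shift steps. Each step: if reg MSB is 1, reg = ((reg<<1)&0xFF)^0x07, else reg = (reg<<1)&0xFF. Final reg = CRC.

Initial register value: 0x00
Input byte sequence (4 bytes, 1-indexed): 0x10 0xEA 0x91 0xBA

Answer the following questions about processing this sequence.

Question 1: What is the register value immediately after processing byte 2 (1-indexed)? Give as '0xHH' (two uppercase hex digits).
Answer: 0xCF

Derivation:
After byte 1 (0x10): reg=0x70
After byte 2 (0xEA): reg=0xCF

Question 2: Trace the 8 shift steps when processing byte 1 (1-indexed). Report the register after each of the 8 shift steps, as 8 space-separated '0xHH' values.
Register before byte 1: 0x00
After XOR with byte 0x10: 0x10

Answer: 0x20 0x40 0x80 0x07 0x0E 0x1C 0x38 0x70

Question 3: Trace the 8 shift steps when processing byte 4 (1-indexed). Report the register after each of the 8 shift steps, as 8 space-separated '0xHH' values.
After byte 1 (0x10): reg=0x70
After byte 2 (0xEA): reg=0xCF
After byte 3 (0x91): reg=0x9D
Register before byte 4: 0x9D
After XOR with byte 0xBA: 0x27

Answer: 0x4E 0x9C 0x3F 0x7E 0xFC 0xFF 0xF9 0xF5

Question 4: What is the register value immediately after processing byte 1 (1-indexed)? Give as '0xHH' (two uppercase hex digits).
Answer: 0x70

Derivation:
After byte 1 (0x10): reg=0x70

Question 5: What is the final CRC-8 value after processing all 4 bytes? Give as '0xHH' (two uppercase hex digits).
After byte 1 (0x10): reg=0x70
After byte 2 (0xEA): reg=0xCF
After byte 3 (0x91): reg=0x9D
After byte 4 (0xBA): reg=0xF5

Answer: 0xF5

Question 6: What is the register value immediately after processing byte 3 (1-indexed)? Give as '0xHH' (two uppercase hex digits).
After byte 1 (0x10): reg=0x70
After byte 2 (0xEA): reg=0xCF
After byte 3 (0x91): reg=0x9D

Answer: 0x9D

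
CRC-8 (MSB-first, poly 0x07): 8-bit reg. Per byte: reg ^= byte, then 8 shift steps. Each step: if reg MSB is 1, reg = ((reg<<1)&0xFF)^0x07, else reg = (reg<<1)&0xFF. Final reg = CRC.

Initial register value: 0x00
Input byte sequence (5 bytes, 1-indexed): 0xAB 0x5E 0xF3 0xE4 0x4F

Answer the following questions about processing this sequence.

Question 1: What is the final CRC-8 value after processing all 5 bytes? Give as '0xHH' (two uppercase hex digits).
Answer: 0x58

Derivation:
After byte 1 (0xAB): reg=0x58
After byte 2 (0x5E): reg=0x12
After byte 3 (0xF3): reg=0xA9
After byte 4 (0xE4): reg=0xE4
After byte 5 (0x4F): reg=0x58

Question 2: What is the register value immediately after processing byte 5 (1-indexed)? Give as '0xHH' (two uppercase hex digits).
Answer: 0x58

Derivation:
After byte 1 (0xAB): reg=0x58
After byte 2 (0x5E): reg=0x12
After byte 3 (0xF3): reg=0xA9
After byte 4 (0xE4): reg=0xE4
After byte 5 (0x4F): reg=0x58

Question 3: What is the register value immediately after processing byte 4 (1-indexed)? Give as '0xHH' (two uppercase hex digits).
Answer: 0xE4

Derivation:
After byte 1 (0xAB): reg=0x58
After byte 2 (0x5E): reg=0x12
After byte 3 (0xF3): reg=0xA9
After byte 4 (0xE4): reg=0xE4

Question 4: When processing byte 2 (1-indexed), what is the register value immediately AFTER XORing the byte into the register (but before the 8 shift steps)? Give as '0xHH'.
Answer: 0x06

Derivation:
Register before byte 2: 0x58
Byte 2: 0x5E
0x58 XOR 0x5E = 0x06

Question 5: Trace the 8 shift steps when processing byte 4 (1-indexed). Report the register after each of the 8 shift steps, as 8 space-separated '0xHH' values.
After byte 1 (0xAB): reg=0x58
After byte 2 (0x5E): reg=0x12
After byte 3 (0xF3): reg=0xA9
Register before byte 4: 0xA9
After XOR with byte 0xE4: 0x4D

Answer: 0x9A 0x33 0x66 0xCC 0x9F 0x39 0x72 0xE4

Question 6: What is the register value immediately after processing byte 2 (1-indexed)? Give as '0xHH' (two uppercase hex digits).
Answer: 0x12

Derivation:
After byte 1 (0xAB): reg=0x58
After byte 2 (0x5E): reg=0x12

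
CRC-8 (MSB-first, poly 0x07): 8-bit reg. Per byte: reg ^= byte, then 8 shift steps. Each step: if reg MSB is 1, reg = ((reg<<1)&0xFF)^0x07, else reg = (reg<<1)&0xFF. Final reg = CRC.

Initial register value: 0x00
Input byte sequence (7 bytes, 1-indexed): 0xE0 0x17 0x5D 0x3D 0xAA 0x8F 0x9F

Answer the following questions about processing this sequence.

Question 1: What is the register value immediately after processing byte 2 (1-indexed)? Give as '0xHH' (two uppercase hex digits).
After byte 1 (0xE0): reg=0xAE
After byte 2 (0x17): reg=0x26

Answer: 0x26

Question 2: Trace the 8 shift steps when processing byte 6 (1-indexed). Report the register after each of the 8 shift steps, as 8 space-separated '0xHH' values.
Answer: 0x96 0x2B 0x56 0xAC 0x5F 0xBE 0x7B 0xF6

Derivation:
After byte 1 (0xE0): reg=0xAE
After byte 2 (0x17): reg=0x26
After byte 3 (0x5D): reg=0x66
After byte 4 (0x3D): reg=0x86
After byte 5 (0xAA): reg=0xC4
Register before byte 6: 0xC4
After XOR with byte 0x8F: 0x4B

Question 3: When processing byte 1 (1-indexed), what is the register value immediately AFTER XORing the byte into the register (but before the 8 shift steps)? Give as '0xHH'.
Answer: 0xE0

Derivation:
Register before byte 1: 0x00
Byte 1: 0xE0
0x00 XOR 0xE0 = 0xE0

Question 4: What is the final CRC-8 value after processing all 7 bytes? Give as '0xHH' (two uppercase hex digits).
Answer: 0x18

Derivation:
After byte 1 (0xE0): reg=0xAE
After byte 2 (0x17): reg=0x26
After byte 3 (0x5D): reg=0x66
After byte 4 (0x3D): reg=0x86
After byte 5 (0xAA): reg=0xC4
After byte 6 (0x8F): reg=0xF6
After byte 7 (0x9F): reg=0x18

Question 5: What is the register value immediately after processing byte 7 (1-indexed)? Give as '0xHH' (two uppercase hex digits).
After byte 1 (0xE0): reg=0xAE
After byte 2 (0x17): reg=0x26
After byte 3 (0x5D): reg=0x66
After byte 4 (0x3D): reg=0x86
After byte 5 (0xAA): reg=0xC4
After byte 6 (0x8F): reg=0xF6
After byte 7 (0x9F): reg=0x18

Answer: 0x18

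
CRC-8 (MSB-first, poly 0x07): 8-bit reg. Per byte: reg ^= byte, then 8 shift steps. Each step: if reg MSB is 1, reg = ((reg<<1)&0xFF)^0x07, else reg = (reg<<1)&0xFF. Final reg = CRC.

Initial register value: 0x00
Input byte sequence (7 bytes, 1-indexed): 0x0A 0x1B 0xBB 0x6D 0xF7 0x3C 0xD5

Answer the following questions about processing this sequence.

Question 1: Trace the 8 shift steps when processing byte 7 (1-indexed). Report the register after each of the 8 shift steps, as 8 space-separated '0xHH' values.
After byte 1 (0x0A): reg=0x36
After byte 2 (0x1B): reg=0xC3
After byte 3 (0xBB): reg=0x6F
After byte 4 (0x6D): reg=0x0E
After byte 5 (0xF7): reg=0xE1
After byte 6 (0x3C): reg=0x1D
Register before byte 7: 0x1D
After XOR with byte 0xD5: 0xC8

Answer: 0x97 0x29 0x52 0xA4 0x4F 0x9E 0x3B 0x76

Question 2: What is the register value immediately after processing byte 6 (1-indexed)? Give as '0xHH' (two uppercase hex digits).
Answer: 0x1D

Derivation:
After byte 1 (0x0A): reg=0x36
After byte 2 (0x1B): reg=0xC3
After byte 3 (0xBB): reg=0x6F
After byte 4 (0x6D): reg=0x0E
After byte 5 (0xF7): reg=0xE1
After byte 6 (0x3C): reg=0x1D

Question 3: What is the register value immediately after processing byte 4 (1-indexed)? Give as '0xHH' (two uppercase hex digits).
After byte 1 (0x0A): reg=0x36
After byte 2 (0x1B): reg=0xC3
After byte 3 (0xBB): reg=0x6F
After byte 4 (0x6D): reg=0x0E

Answer: 0x0E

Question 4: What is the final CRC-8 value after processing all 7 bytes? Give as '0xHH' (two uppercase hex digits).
After byte 1 (0x0A): reg=0x36
After byte 2 (0x1B): reg=0xC3
After byte 3 (0xBB): reg=0x6F
After byte 4 (0x6D): reg=0x0E
After byte 5 (0xF7): reg=0xE1
After byte 6 (0x3C): reg=0x1D
After byte 7 (0xD5): reg=0x76

Answer: 0x76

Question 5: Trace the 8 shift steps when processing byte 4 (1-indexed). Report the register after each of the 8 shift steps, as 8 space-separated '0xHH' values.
After byte 1 (0x0A): reg=0x36
After byte 2 (0x1B): reg=0xC3
After byte 3 (0xBB): reg=0x6F
Register before byte 4: 0x6F
After XOR with byte 0x6D: 0x02

Answer: 0x04 0x08 0x10 0x20 0x40 0x80 0x07 0x0E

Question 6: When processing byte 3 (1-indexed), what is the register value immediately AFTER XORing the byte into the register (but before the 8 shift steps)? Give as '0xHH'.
Register before byte 3: 0xC3
Byte 3: 0xBB
0xC3 XOR 0xBB = 0x78

Answer: 0x78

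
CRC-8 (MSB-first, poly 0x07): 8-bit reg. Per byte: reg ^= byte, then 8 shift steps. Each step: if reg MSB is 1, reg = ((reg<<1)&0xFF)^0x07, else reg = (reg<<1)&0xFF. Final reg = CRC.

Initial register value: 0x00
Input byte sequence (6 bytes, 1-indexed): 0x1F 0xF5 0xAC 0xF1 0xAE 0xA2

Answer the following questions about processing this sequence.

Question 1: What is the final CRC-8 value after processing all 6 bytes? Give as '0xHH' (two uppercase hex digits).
Answer: 0x53

Derivation:
After byte 1 (0x1F): reg=0x5D
After byte 2 (0xF5): reg=0x51
After byte 3 (0xAC): reg=0xFD
After byte 4 (0xF1): reg=0x24
After byte 5 (0xAE): reg=0xBF
After byte 6 (0xA2): reg=0x53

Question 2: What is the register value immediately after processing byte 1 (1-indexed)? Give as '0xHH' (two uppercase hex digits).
Answer: 0x5D

Derivation:
After byte 1 (0x1F): reg=0x5D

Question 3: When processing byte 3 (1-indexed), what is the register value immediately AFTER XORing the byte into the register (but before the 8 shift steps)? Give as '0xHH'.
Answer: 0xFD

Derivation:
Register before byte 3: 0x51
Byte 3: 0xAC
0x51 XOR 0xAC = 0xFD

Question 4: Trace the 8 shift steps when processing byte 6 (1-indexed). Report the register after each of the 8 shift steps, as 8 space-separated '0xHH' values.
After byte 1 (0x1F): reg=0x5D
After byte 2 (0xF5): reg=0x51
After byte 3 (0xAC): reg=0xFD
After byte 4 (0xF1): reg=0x24
After byte 5 (0xAE): reg=0xBF
Register before byte 6: 0xBF
After XOR with byte 0xA2: 0x1D

Answer: 0x3A 0x74 0xE8 0xD7 0xA9 0x55 0xAA 0x53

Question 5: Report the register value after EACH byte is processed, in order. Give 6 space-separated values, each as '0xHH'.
0x5D 0x51 0xFD 0x24 0xBF 0x53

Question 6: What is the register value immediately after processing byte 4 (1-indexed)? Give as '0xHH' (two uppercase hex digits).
After byte 1 (0x1F): reg=0x5D
After byte 2 (0xF5): reg=0x51
After byte 3 (0xAC): reg=0xFD
After byte 4 (0xF1): reg=0x24

Answer: 0x24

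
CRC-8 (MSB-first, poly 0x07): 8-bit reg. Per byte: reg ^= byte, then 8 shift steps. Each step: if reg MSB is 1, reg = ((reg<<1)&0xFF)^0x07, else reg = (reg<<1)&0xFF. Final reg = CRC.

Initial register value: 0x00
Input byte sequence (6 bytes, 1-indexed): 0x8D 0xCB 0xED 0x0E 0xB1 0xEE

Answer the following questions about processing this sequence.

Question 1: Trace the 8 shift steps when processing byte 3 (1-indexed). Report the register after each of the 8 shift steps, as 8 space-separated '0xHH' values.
Answer: 0x9D 0x3D 0x7A 0xF4 0xEF 0xD9 0xB5 0x6D

Derivation:
After byte 1 (0x8D): reg=0xAA
After byte 2 (0xCB): reg=0x20
Register before byte 3: 0x20
After XOR with byte 0xED: 0xCD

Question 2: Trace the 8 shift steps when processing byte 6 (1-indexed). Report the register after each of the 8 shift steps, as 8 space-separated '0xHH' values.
After byte 1 (0x8D): reg=0xAA
After byte 2 (0xCB): reg=0x20
After byte 3 (0xED): reg=0x6D
After byte 4 (0x0E): reg=0x2E
After byte 5 (0xB1): reg=0xD4
Register before byte 6: 0xD4
After XOR with byte 0xEE: 0x3A

Answer: 0x74 0xE8 0xD7 0xA9 0x55 0xAA 0x53 0xA6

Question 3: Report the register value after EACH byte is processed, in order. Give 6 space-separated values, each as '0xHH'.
0xAA 0x20 0x6D 0x2E 0xD4 0xA6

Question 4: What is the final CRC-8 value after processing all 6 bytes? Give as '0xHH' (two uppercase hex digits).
Answer: 0xA6

Derivation:
After byte 1 (0x8D): reg=0xAA
After byte 2 (0xCB): reg=0x20
After byte 3 (0xED): reg=0x6D
After byte 4 (0x0E): reg=0x2E
After byte 5 (0xB1): reg=0xD4
After byte 6 (0xEE): reg=0xA6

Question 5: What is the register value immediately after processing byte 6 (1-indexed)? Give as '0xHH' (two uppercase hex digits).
After byte 1 (0x8D): reg=0xAA
After byte 2 (0xCB): reg=0x20
After byte 3 (0xED): reg=0x6D
After byte 4 (0x0E): reg=0x2E
After byte 5 (0xB1): reg=0xD4
After byte 6 (0xEE): reg=0xA6

Answer: 0xA6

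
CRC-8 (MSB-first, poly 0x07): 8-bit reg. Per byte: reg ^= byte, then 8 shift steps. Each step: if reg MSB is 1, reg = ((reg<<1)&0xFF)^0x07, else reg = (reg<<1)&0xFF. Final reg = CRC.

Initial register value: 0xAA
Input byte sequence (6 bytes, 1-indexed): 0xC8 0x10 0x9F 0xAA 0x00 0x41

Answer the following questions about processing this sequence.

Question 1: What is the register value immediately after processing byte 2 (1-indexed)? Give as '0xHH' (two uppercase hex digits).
After byte 1 (0xC8): reg=0x29
After byte 2 (0x10): reg=0xAF

Answer: 0xAF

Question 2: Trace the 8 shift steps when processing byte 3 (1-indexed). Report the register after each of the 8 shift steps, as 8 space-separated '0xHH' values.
Answer: 0x60 0xC0 0x87 0x09 0x12 0x24 0x48 0x90

Derivation:
After byte 1 (0xC8): reg=0x29
After byte 2 (0x10): reg=0xAF
Register before byte 3: 0xAF
After XOR with byte 0x9F: 0x30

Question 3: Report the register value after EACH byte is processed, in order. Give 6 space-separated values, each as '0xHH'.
0x29 0xAF 0x90 0xA6 0x7B 0xA6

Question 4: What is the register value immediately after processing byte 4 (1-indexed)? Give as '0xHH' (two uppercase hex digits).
After byte 1 (0xC8): reg=0x29
After byte 2 (0x10): reg=0xAF
After byte 3 (0x9F): reg=0x90
After byte 4 (0xAA): reg=0xA6

Answer: 0xA6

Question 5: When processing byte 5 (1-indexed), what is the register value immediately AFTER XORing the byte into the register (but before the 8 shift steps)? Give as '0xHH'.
Register before byte 5: 0xA6
Byte 5: 0x00
0xA6 XOR 0x00 = 0xA6

Answer: 0xA6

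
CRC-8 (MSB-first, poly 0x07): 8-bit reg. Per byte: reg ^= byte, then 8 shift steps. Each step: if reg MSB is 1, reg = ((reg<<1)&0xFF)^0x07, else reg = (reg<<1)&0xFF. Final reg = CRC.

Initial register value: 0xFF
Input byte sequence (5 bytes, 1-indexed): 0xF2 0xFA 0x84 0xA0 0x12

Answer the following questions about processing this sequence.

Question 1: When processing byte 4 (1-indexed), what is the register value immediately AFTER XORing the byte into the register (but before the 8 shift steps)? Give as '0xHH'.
Answer: 0x32

Derivation:
Register before byte 4: 0x92
Byte 4: 0xA0
0x92 XOR 0xA0 = 0x32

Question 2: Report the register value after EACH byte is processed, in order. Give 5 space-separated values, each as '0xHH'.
0x23 0x01 0x92 0x9E 0xAD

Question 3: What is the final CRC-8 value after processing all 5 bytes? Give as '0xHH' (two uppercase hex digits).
After byte 1 (0xF2): reg=0x23
After byte 2 (0xFA): reg=0x01
After byte 3 (0x84): reg=0x92
After byte 4 (0xA0): reg=0x9E
After byte 5 (0x12): reg=0xAD

Answer: 0xAD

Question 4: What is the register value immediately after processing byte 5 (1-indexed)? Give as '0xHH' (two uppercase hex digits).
After byte 1 (0xF2): reg=0x23
After byte 2 (0xFA): reg=0x01
After byte 3 (0x84): reg=0x92
After byte 4 (0xA0): reg=0x9E
After byte 5 (0x12): reg=0xAD

Answer: 0xAD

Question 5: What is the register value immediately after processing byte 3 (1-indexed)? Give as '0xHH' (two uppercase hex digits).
Answer: 0x92

Derivation:
After byte 1 (0xF2): reg=0x23
After byte 2 (0xFA): reg=0x01
After byte 3 (0x84): reg=0x92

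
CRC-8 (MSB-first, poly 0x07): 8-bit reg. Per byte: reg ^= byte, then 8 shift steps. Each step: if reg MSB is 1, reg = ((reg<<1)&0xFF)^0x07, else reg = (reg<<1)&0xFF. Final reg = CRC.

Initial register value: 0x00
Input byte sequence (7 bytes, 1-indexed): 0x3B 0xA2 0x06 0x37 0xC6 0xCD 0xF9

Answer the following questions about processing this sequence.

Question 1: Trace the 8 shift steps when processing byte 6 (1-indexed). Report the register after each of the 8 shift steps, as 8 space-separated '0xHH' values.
Answer: 0x88 0x17 0x2E 0x5C 0xB8 0x77 0xEE 0xDB

Derivation:
After byte 1 (0x3B): reg=0xA1
After byte 2 (0xA2): reg=0x09
After byte 3 (0x06): reg=0x2D
After byte 4 (0x37): reg=0x46
After byte 5 (0xC6): reg=0x89
Register before byte 6: 0x89
After XOR with byte 0xCD: 0x44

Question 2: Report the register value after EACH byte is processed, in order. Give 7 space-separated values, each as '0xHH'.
0xA1 0x09 0x2D 0x46 0x89 0xDB 0xEE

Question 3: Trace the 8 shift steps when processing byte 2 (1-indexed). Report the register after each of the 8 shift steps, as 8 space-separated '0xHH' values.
Answer: 0x06 0x0C 0x18 0x30 0x60 0xC0 0x87 0x09

Derivation:
After byte 1 (0x3B): reg=0xA1
Register before byte 2: 0xA1
After XOR with byte 0xA2: 0x03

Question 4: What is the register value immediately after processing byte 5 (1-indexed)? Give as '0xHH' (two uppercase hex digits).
After byte 1 (0x3B): reg=0xA1
After byte 2 (0xA2): reg=0x09
After byte 3 (0x06): reg=0x2D
After byte 4 (0x37): reg=0x46
After byte 5 (0xC6): reg=0x89

Answer: 0x89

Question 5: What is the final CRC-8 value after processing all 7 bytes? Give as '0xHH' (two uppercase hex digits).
Answer: 0xEE

Derivation:
After byte 1 (0x3B): reg=0xA1
After byte 2 (0xA2): reg=0x09
After byte 3 (0x06): reg=0x2D
After byte 4 (0x37): reg=0x46
After byte 5 (0xC6): reg=0x89
After byte 6 (0xCD): reg=0xDB
After byte 7 (0xF9): reg=0xEE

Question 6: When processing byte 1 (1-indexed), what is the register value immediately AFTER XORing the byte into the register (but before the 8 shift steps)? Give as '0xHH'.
Register before byte 1: 0x00
Byte 1: 0x3B
0x00 XOR 0x3B = 0x3B

Answer: 0x3B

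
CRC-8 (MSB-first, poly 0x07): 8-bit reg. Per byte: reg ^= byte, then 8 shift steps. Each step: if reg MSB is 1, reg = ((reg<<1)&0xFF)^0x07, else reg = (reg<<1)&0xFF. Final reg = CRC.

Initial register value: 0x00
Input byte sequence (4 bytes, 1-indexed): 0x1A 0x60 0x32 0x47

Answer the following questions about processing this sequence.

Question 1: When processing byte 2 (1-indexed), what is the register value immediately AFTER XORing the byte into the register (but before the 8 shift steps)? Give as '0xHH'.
Register before byte 2: 0x46
Byte 2: 0x60
0x46 XOR 0x60 = 0x26

Answer: 0x26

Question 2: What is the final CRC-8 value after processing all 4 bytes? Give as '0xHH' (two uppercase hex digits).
After byte 1 (0x1A): reg=0x46
After byte 2 (0x60): reg=0xF2
After byte 3 (0x32): reg=0x4E
After byte 4 (0x47): reg=0x3F

Answer: 0x3F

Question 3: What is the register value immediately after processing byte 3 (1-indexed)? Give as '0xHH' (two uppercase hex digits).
After byte 1 (0x1A): reg=0x46
After byte 2 (0x60): reg=0xF2
After byte 3 (0x32): reg=0x4E

Answer: 0x4E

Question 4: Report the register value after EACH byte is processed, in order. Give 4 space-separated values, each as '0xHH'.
0x46 0xF2 0x4E 0x3F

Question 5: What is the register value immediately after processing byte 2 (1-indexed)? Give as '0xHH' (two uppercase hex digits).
Answer: 0xF2

Derivation:
After byte 1 (0x1A): reg=0x46
After byte 2 (0x60): reg=0xF2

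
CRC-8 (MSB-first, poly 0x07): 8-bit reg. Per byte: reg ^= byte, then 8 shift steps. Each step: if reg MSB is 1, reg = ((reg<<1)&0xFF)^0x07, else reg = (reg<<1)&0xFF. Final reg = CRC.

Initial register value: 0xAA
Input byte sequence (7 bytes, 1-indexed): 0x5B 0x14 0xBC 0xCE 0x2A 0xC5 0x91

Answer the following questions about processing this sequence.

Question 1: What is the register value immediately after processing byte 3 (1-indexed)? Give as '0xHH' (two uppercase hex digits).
Answer: 0x39

Derivation:
After byte 1 (0x5B): reg=0xD9
After byte 2 (0x14): reg=0x6D
After byte 3 (0xBC): reg=0x39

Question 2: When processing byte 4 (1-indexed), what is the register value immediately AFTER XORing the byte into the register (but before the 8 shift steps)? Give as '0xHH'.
Register before byte 4: 0x39
Byte 4: 0xCE
0x39 XOR 0xCE = 0xF7

Answer: 0xF7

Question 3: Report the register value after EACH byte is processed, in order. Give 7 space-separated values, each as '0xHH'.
0xD9 0x6D 0x39 0xCB 0xA9 0x03 0xF7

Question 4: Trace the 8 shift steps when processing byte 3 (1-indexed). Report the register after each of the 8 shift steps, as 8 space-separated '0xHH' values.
After byte 1 (0x5B): reg=0xD9
After byte 2 (0x14): reg=0x6D
Register before byte 3: 0x6D
After XOR with byte 0xBC: 0xD1

Answer: 0xA5 0x4D 0x9A 0x33 0x66 0xCC 0x9F 0x39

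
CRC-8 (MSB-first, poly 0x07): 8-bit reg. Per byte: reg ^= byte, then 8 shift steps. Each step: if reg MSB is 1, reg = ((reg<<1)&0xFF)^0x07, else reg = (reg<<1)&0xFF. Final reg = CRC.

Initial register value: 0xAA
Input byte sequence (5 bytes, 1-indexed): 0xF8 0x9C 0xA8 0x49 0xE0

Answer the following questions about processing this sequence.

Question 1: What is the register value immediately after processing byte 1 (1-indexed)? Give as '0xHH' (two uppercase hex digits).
Answer: 0xB9

Derivation:
After byte 1 (0xF8): reg=0xB9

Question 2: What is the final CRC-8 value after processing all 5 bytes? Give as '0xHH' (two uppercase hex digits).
After byte 1 (0xF8): reg=0xB9
After byte 2 (0x9C): reg=0xFB
After byte 3 (0xA8): reg=0xBE
After byte 4 (0x49): reg=0xCB
After byte 5 (0xE0): reg=0xD1

Answer: 0xD1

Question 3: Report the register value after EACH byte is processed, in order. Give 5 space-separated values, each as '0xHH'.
0xB9 0xFB 0xBE 0xCB 0xD1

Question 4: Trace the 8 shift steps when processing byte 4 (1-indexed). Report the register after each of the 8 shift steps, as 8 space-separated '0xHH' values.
Answer: 0xE9 0xD5 0xAD 0x5D 0xBA 0x73 0xE6 0xCB

Derivation:
After byte 1 (0xF8): reg=0xB9
After byte 2 (0x9C): reg=0xFB
After byte 3 (0xA8): reg=0xBE
Register before byte 4: 0xBE
After XOR with byte 0x49: 0xF7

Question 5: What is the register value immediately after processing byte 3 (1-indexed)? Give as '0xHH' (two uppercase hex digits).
Answer: 0xBE

Derivation:
After byte 1 (0xF8): reg=0xB9
After byte 2 (0x9C): reg=0xFB
After byte 3 (0xA8): reg=0xBE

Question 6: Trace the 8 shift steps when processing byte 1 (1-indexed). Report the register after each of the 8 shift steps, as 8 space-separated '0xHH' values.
Answer: 0xA4 0x4F 0x9E 0x3B 0x76 0xEC 0xDF 0xB9

Derivation:
Register before byte 1: 0xAA
After XOR with byte 0xF8: 0x52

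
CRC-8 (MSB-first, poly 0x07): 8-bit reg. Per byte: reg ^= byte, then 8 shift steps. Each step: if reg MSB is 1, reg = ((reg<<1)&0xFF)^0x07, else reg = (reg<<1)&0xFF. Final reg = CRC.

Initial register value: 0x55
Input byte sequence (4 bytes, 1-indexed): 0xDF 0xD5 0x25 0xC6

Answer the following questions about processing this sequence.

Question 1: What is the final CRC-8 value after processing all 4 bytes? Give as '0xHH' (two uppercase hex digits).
Answer: 0xF1

Derivation:
After byte 1 (0xDF): reg=0xBF
After byte 2 (0xD5): reg=0x11
After byte 3 (0x25): reg=0x8C
After byte 4 (0xC6): reg=0xF1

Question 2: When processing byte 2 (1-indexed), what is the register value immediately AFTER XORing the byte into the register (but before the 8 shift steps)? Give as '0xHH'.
Answer: 0x6A

Derivation:
Register before byte 2: 0xBF
Byte 2: 0xD5
0xBF XOR 0xD5 = 0x6A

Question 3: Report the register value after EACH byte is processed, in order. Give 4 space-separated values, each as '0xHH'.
0xBF 0x11 0x8C 0xF1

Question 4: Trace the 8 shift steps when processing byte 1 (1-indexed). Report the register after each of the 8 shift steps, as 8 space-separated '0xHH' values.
Answer: 0x13 0x26 0x4C 0x98 0x37 0x6E 0xDC 0xBF

Derivation:
Register before byte 1: 0x55
After XOR with byte 0xDF: 0x8A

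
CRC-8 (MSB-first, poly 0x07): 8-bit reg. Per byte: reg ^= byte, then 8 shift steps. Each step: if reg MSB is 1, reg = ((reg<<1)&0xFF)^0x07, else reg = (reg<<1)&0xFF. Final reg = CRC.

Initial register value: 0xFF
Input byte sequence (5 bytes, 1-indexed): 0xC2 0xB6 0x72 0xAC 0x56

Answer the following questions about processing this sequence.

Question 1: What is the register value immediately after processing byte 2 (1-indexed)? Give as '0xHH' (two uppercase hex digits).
Answer: 0x1B

Derivation:
After byte 1 (0xC2): reg=0xB3
After byte 2 (0xB6): reg=0x1B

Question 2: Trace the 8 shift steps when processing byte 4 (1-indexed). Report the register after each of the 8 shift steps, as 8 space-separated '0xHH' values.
After byte 1 (0xC2): reg=0xB3
After byte 2 (0xB6): reg=0x1B
After byte 3 (0x72): reg=0x18
Register before byte 4: 0x18
After XOR with byte 0xAC: 0xB4

Answer: 0x6F 0xDE 0xBB 0x71 0xE2 0xC3 0x81 0x05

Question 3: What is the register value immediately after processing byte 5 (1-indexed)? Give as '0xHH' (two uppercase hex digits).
After byte 1 (0xC2): reg=0xB3
After byte 2 (0xB6): reg=0x1B
After byte 3 (0x72): reg=0x18
After byte 4 (0xAC): reg=0x05
After byte 5 (0x56): reg=0xBE

Answer: 0xBE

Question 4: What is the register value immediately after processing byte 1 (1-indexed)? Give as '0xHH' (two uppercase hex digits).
Answer: 0xB3

Derivation:
After byte 1 (0xC2): reg=0xB3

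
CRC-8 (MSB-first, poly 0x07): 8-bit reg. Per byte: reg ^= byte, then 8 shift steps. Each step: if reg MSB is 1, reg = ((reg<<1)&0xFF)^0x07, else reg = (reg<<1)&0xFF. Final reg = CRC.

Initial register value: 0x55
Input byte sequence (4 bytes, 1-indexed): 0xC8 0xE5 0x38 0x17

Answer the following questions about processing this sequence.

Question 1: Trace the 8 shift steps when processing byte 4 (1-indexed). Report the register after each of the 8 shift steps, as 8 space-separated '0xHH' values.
After byte 1 (0xC8): reg=0xDA
After byte 2 (0xE5): reg=0xBD
After byte 3 (0x38): reg=0x92
Register before byte 4: 0x92
After XOR with byte 0x17: 0x85

Answer: 0x0D 0x1A 0x34 0x68 0xD0 0xA7 0x49 0x92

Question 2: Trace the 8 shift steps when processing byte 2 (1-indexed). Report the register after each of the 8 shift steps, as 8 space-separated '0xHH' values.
Answer: 0x7E 0xFC 0xFF 0xF9 0xF5 0xED 0xDD 0xBD

Derivation:
After byte 1 (0xC8): reg=0xDA
Register before byte 2: 0xDA
After XOR with byte 0xE5: 0x3F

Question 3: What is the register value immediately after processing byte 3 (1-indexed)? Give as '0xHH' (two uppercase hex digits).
Answer: 0x92

Derivation:
After byte 1 (0xC8): reg=0xDA
After byte 2 (0xE5): reg=0xBD
After byte 3 (0x38): reg=0x92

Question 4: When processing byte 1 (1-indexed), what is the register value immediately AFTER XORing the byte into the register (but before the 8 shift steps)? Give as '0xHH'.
Answer: 0x9D

Derivation:
Register before byte 1: 0x55
Byte 1: 0xC8
0x55 XOR 0xC8 = 0x9D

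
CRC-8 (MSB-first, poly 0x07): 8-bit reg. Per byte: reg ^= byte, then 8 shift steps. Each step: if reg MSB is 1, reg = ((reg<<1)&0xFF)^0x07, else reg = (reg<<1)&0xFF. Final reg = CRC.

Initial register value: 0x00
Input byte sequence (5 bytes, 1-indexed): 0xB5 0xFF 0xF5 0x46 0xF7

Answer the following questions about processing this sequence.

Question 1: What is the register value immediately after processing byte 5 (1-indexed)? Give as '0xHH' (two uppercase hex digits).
Answer: 0xBF

Derivation:
After byte 1 (0xB5): reg=0x02
After byte 2 (0xFF): reg=0xFD
After byte 3 (0xF5): reg=0x38
After byte 4 (0x46): reg=0x7D
After byte 5 (0xF7): reg=0xBF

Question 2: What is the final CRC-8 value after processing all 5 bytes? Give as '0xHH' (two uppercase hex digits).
Answer: 0xBF

Derivation:
After byte 1 (0xB5): reg=0x02
After byte 2 (0xFF): reg=0xFD
After byte 3 (0xF5): reg=0x38
After byte 4 (0x46): reg=0x7D
After byte 5 (0xF7): reg=0xBF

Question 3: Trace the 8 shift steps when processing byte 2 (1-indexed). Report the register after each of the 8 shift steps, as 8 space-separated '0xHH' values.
Answer: 0xFD 0xFD 0xFD 0xFD 0xFD 0xFD 0xFD 0xFD

Derivation:
After byte 1 (0xB5): reg=0x02
Register before byte 2: 0x02
After XOR with byte 0xFF: 0xFD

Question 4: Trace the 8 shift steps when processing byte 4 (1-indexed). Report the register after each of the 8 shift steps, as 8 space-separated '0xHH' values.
After byte 1 (0xB5): reg=0x02
After byte 2 (0xFF): reg=0xFD
After byte 3 (0xF5): reg=0x38
Register before byte 4: 0x38
After XOR with byte 0x46: 0x7E

Answer: 0xFC 0xFF 0xF9 0xF5 0xED 0xDD 0xBD 0x7D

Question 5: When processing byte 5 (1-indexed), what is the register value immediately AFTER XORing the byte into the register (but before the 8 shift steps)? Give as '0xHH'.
Answer: 0x8A

Derivation:
Register before byte 5: 0x7D
Byte 5: 0xF7
0x7D XOR 0xF7 = 0x8A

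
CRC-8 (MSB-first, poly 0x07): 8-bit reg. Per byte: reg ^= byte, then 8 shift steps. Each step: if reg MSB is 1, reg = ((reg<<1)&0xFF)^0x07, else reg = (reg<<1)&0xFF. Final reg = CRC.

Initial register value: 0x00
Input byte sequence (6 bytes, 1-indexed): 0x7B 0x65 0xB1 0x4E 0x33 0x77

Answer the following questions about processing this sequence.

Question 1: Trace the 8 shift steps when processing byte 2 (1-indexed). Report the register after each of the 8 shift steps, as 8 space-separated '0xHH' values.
Answer: 0x06 0x0C 0x18 0x30 0x60 0xC0 0x87 0x09

Derivation:
After byte 1 (0x7B): reg=0x66
Register before byte 2: 0x66
After XOR with byte 0x65: 0x03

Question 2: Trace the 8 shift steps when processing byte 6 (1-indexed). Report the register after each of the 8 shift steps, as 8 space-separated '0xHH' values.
After byte 1 (0x7B): reg=0x66
After byte 2 (0x65): reg=0x09
After byte 3 (0xB1): reg=0x21
After byte 4 (0x4E): reg=0x0A
After byte 5 (0x33): reg=0xAF
Register before byte 6: 0xAF
After XOR with byte 0x77: 0xD8

Answer: 0xB7 0x69 0xD2 0xA3 0x41 0x82 0x03 0x06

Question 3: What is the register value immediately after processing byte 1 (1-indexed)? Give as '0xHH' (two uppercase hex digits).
Answer: 0x66

Derivation:
After byte 1 (0x7B): reg=0x66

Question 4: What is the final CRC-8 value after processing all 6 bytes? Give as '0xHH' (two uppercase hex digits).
After byte 1 (0x7B): reg=0x66
After byte 2 (0x65): reg=0x09
After byte 3 (0xB1): reg=0x21
After byte 4 (0x4E): reg=0x0A
After byte 5 (0x33): reg=0xAF
After byte 6 (0x77): reg=0x06

Answer: 0x06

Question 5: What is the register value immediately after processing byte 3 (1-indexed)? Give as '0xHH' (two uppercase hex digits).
Answer: 0x21

Derivation:
After byte 1 (0x7B): reg=0x66
After byte 2 (0x65): reg=0x09
After byte 3 (0xB1): reg=0x21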